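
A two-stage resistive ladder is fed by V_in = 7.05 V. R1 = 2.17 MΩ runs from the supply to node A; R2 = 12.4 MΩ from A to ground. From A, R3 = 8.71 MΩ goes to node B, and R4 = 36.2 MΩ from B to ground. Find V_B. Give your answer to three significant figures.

Node A sees R2 in parallel with the series input of stage 2, R3 + R4 = 44.91 MΩ.
R2 ‖ (R3+R4) = 9.717 MΩ.
So V_A = 7.05 × 0.8174 = 5.763 V.
V_B = V_A × 0.8061 = 4.645 V.

V_B ≈ 4.65 V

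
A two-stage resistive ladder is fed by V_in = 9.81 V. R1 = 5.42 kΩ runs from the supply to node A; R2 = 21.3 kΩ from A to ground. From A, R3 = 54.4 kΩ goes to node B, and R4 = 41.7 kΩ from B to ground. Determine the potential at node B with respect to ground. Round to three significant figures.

Looking into the second stage from A: R3 + R4 = 96.10 kΩ appears in parallel with R2.
R2 ‖ (R3+R4) = 17.44 kΩ.
V_A = 9.81 × 17.44/(5.42 + 17.44) = 7.484 V.
Stage 2 is unloaded, so V_B = V_A · R4/(R3+R4) = 7.484 × 41.7/96.10 = 3.247 V.

V_B ≈ 3.25 V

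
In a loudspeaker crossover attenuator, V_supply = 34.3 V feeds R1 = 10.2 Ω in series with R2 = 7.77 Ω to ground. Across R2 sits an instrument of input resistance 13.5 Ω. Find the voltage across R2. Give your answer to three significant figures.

First combine the lower leg with the load: R2 ‖ R_L = 4.932 Ω.
Then V_out = V_supply · R2'/(R1 + R2') = 34.3 × 4.932/15.13 = 11.18 V.

V_out ≈ 11.2 V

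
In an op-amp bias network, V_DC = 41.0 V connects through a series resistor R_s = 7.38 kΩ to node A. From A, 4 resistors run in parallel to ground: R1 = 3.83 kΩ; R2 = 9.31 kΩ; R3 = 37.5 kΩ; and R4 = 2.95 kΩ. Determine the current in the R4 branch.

I ≈ 2.17 mA

Equivalent of the parallel group: R_p = 1.362 kΩ.
V_A by voltage divider: V_A = 41.0 × 1.362/(7.38 + 1.362) = 6.388 V.
I(R4) = V_A / R4 = 6.388/2.95 = 2.165 mA.
(Check via current divider: I_total = 4.690 mA; share G_k/ΣG = 0.4617 → same result.)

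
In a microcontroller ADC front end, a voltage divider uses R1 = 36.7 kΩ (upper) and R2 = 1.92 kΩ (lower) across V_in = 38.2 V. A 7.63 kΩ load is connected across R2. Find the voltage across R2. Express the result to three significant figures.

V_out ≈ 1.53 V

First combine the lower leg with the load: R2 ‖ R_L = 1.534 kΩ.
Now apply the divider: V_out = 38.2 × 0.04012 = 1.533 V.
(Unloaded it would be 1.90 V; the load pulls it down.)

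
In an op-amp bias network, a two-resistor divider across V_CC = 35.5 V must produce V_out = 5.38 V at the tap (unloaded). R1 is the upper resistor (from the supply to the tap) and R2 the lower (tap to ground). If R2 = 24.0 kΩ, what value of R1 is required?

R1 ≈ 134 kΩ

V_out/V_CC = R2/(R1+R2) = 0.1515.
R1 = R2·(1/k − 1) = 24.0 × 5.599 = 134.4 kΩ.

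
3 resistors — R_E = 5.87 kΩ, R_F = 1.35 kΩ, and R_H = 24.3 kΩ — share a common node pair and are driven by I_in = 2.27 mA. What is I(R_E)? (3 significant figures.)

ΣG = 1/5.87 + 1/1.35 + 1/24.3 = 0.9523.
By the current-divider rule, I = I_in · G_k/ΣG = 2.27 × 0.1789 = 0.4061 mA.

I ≈ 0.406 mA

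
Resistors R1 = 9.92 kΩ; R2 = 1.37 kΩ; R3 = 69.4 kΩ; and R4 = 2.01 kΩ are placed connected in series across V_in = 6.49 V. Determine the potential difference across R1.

V ≈ 0.778 V

Series total: ΣR = 9.92 + 1.37 + 69.4 + 2.01 = 82.70 kΩ.
V = V_in · R/ΣR = 6.49 × 0.1200 = 0.7785 V.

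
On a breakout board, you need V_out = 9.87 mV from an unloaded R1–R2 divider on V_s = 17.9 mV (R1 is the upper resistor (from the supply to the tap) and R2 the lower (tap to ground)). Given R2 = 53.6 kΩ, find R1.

Required fraction k = V_out/V_s = 0.5514.
R1 = R2·(1/k − 1) = 53.6 × 0.8136 = 43.61 kΩ.

R1 ≈ 43.6 kΩ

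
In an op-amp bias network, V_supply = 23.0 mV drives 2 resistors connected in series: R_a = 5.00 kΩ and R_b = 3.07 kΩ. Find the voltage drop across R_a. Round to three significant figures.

Series total: ΣR = 5.00 + 3.07 = 8.070 kΩ.
Voltage divider: V = V_supply · (5.000 / 8.070) = 23.0 × 0.6196 = 14.25 mV.

V ≈ 14.3 mV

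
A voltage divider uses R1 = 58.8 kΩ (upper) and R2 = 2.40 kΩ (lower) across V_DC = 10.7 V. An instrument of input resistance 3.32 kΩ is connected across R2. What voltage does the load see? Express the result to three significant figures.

First combine the lower leg with the load: R2 ‖ R_L = 1.393 kΩ.
Voltage divider with the loaded lower leg: V_out = 10.7 × 1.393/(58.8 + 1.393) = 10.7 × 0.02314 = 0.2476 V.
(Unloaded it would be 0.420 V; the load pulls it down.)

V_out ≈ 0.248 V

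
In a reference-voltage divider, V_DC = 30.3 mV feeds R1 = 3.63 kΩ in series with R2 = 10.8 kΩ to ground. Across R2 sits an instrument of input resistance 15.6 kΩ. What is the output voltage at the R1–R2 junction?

V_out ≈ 19.3 mV

R2 ‖ R_L = (10.8 × 15.6)/(10.8 + 15.6) = 6.382 kΩ.
Voltage divider with the loaded lower leg: V_out = 30.3 × 6.382/(3.63 + 6.382) = 30.3 × 0.6374 = 19.31 mV.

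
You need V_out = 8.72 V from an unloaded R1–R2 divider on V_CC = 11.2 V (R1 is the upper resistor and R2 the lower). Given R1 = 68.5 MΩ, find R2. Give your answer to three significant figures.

R2 ≈ 241 MΩ

Required fraction k = V_out/V_CC = 0.7786.
So R2 = R1 · V_out/(V_CC − V_out) = 68.5 × 8.72/(11.2 − 8.72) = 68.5 × 3.516 = 240.9 MΩ.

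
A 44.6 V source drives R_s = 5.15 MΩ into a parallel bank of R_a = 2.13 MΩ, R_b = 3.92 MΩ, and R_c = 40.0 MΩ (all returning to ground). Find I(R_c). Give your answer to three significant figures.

Combine the parallel branches: R_p = (1/2.13 + 1/3.92 + 1/40.0)⁻¹ = 1.334 MΩ.
V_A = 44.6 × 1.334/6.484 = 9.176 V.
Branch current I = V_A/R_c = 9.176/40.0 = 0.2294 µA.

I ≈ 0.229 µA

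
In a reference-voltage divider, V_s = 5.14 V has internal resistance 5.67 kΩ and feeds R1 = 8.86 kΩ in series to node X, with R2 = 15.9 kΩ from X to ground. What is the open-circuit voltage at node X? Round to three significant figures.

R1' = 5.67 + 8.86 = 14.53 kΩ (source resistance + R1).
With X open, the divider is unloaded: V_th = 5.14 × 15.9/30.43 = 2.686 V.

V_th ≈ 2.69 V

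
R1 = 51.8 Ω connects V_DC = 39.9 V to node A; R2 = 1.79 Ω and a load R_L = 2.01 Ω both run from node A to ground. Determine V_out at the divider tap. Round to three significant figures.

The load sits in parallel with R2, giving an effective lower resistance R2' = R2·R_L/(R2+R_L) = 0.9468 Ω.
Then V_out = V_DC · R2'/(R1 + R2') = 39.9 × 0.9468/52.75 = 0.7162 V.
(Unloaded it would be 1.33 V; the load pulls it down.)

V_out ≈ 0.716 V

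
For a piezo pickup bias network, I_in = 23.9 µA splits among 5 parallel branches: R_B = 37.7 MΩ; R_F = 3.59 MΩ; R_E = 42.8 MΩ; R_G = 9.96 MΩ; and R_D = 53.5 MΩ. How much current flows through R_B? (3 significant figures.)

Conductances: ΣG = 1/37.7 + 1/3.59 + 1/42.8 + 1/9.96 + 1/53.5 = 0.4475 (1/MΩ).
R_B takes the fraction G_k/ΣG = 0.02653/0.4475 = 0.05927, so I = 23.9 × 0.05927 = 1.417 µA.

I ≈ 1.42 µA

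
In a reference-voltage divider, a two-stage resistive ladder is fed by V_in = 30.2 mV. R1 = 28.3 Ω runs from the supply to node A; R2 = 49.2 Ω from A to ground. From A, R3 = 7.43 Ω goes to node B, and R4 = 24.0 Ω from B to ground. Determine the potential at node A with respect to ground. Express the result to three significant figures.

Node A sees R2 in parallel with the series input of stage 2, R3 + R4 = 31.43 Ω.
Effective lower resistance at A: R2 ‖ 31.43 = 19.18 Ω.
So V_A = 30.2 × 0.4039 = 12.20 mV.

V_A ≈ 12.2 mV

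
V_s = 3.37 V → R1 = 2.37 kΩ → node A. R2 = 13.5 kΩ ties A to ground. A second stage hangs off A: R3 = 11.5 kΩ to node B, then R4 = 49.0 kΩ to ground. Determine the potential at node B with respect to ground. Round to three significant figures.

Looking into the second stage from A: R3 + R4 = 60.50 kΩ appears in parallel with R2.
Effective lower resistance at A: R2 ‖ 60.50 = 11.04 kΩ.
V_A = 3.37 × 11.04/(2.37 + 11.04) = 2.774 V.
Stage 2 is unloaded, so V_B = V_A · R4/(R3+R4) = 2.774 × 49.0/60.50 = 2.247 V.

V_B ≈ 2.25 V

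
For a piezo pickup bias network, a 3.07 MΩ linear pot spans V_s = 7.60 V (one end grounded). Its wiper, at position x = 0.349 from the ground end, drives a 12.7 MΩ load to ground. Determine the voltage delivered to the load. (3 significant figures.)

Lower segment x·R_p = 1.071 MΩ; upper segment (1−x)·R_p = 1.999 MΩ.
(x·R_p) ‖ R_L = 0.9881 MΩ.
V_out = 7.60 × 0.9881/(1.999 + 0.9881) = 2.514 V.

V_out ≈ 2.51 V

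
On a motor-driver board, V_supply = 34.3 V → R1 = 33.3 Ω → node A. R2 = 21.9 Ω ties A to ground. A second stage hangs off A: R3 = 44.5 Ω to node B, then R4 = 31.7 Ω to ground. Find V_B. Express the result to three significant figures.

V_B ≈ 4.82 V

The second stage (R3 + R4 = 76.20 Ω) loads node A in parallel with R2.
Effective lower resistance at A: R2 ‖ 76.20 = 17.01 Ω.
V_A = 34.3 × 17.01/(33.3 + 17.01) = 11.60 V.
Then the unloaded second divider: V_B = V_A × R4/(R3+R4) = 11.60 × 0.4160 = 4.825 V.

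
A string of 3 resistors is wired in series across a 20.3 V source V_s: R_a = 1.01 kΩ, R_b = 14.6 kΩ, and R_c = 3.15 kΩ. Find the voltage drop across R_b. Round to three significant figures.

ΣR = 1.01 + 14.6 + 3.15 = 18.76 kΩ.
By the voltage-divider rule, V = 20.3 × 14.60/18.76 = 15.80 V.

V ≈ 15.8 V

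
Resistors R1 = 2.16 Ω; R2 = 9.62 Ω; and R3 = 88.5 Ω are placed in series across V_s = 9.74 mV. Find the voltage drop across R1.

ΣR = 2.16 + 9.62 + 88.5 = 100.3 Ω.
Voltage divider: V = V_s · (2.160 / 100.3) = 9.74 × 0.02154 = 0.2098 mV.

V ≈ 0.210 mV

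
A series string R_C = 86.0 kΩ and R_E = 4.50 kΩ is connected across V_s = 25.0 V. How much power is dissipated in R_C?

Series current I = V_s/ΣR = 25.0/90.50 = 0.2762 mA.
P = I²R = 0.07631 × 86.0 = 6.563 mW.

P ≈ 6.56 mW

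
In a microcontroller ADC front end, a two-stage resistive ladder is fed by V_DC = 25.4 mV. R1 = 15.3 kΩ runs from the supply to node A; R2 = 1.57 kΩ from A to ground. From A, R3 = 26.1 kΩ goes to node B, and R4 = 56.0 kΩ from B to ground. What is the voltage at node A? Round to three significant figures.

The second stage (R3 + R4 = 82.10 kΩ) loads node A in parallel with R2.
R2 ‖ (R3+R4) = 1.541 kΩ.
V_A = 25.4 × 1.541/(15.3 + 1.541) = 2.324 mV.

V_A ≈ 2.32 mV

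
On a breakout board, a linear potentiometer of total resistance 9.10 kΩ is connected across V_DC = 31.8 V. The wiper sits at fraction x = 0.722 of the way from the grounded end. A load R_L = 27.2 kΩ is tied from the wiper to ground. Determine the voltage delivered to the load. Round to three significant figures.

Split the track: R_lower = x·R_p = 6.570 kΩ, R_upper = (1−x)·R_p = 2.530 kΩ.
Lower segment in parallel with the load: 6.570 ‖ 27.2 = 5.292 kΩ.
V_out = 31.8 × 5.292/(2.530 + 5.292) = 21.51 V.
(Unloaded: V_out = x·V_DC = 23.0 V.)

V_out ≈ 21.5 V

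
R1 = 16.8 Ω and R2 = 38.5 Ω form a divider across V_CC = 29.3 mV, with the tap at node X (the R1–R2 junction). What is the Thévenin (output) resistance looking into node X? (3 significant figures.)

R_th ≈ 11.7 Ω

Zeroing V_CC shorts the top of R1 to ground, so R_th = R1 ‖ R2 = 11.70 Ω.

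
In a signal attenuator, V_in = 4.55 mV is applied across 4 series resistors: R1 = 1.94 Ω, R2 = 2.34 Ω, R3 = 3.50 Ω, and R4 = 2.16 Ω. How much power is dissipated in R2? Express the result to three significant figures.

P ≈ 0.490 µW

ΣR = 9.940 Ω → I = 4.55/9.940 = 0.4577 mA.
P(R2) = I²·R2 = (0.4577)² × 2.34 = 0.4903 µW.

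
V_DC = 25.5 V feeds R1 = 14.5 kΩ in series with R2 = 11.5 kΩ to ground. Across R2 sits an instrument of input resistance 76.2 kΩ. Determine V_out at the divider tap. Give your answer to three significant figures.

R2 ‖ R_L = (11.5 × 76.2)/(11.5 + 76.2) = 9.992 kΩ.
Then V_out = V_DC · R2'/(R1 + R2') = 25.5 × 9.992/24.49 = 10.40 V.

V_out ≈ 10.4 V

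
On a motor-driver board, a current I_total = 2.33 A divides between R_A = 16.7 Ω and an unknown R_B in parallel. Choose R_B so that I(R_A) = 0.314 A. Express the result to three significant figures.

Two-branch current divider: I_A = I_total · R_B/(R_A + R_B).
0.314/2.33 = R_B/(R_A + R_B) → R_B = R_A · (0.1348)/(1 − 0.1348) = 16.7 × 0.1558 = 2.601 Ω.

R_B ≈ 2.60 Ω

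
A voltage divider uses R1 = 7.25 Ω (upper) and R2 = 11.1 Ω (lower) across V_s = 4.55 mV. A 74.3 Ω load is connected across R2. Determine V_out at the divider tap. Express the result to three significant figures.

The load sits in parallel with R2, giving an effective lower resistance R2' = R2·R_L/(R2+R_L) = 9.657 Ω.
Voltage divider with the loaded lower leg: V_out = 4.55 × 9.657/(7.25 + 9.657) = 4.55 × 0.5712 = 2.599 mV.
(Unloaded it would be 2.75 mV; the load pulls it down.)

V_out ≈ 2.60 mV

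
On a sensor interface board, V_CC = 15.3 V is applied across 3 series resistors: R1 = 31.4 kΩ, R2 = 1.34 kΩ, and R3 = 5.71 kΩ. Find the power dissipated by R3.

P ≈ 0.904 mW

The common current is I = 15.3/38.45 = 0.3979 mA.
V(R3) = I·R = 2.272 V; P = V·I = 2.272 × 0.3979 = 0.9041 mW.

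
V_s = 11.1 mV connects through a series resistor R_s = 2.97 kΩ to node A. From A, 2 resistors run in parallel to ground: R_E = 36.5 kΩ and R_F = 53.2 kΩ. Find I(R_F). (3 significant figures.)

Combine the parallel branches: R_p = (1/36.5 + 1/53.2)⁻¹ = 21.65 kΩ.
Node voltage V_A = V_s · R_p/(R_s + R_p) = 11.1 × 0.8794 = 9.761 mV.
I(R_F) = V_A / R_F = 9.761/53.2 = 0.1835 µA.

I ≈ 0.183 µA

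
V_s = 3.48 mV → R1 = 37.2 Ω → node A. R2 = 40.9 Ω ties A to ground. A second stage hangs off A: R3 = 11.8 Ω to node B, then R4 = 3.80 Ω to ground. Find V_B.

V_B ≈ 0.197 mV

Node A sees R2 in parallel with the series input of stage 2, R3 + R4 = 15.60 Ω.
R2 ‖ (R3+R4) = 11.29 Ω.
First divider: V_A = V_s · 11.29/(37.2 + 11.29) = 0.8104 mV.
Stage 2 is unloaded, so V_B = V_A · R4/(R3+R4) = 0.8104 × 3.80/15.60 = 0.1974 mV.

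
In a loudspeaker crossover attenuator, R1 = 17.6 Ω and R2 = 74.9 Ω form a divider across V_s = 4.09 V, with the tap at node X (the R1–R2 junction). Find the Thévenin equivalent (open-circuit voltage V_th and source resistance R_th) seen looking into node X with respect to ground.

V_th ≈ 3.31 V, R_th ≈ 14.3 Ω

V_th is the unloaded tap voltage: V_s · R2/(R1+R2) = 4.09 × 0.8097 = 3.312 V.
Looking into X with the source shorted: R_th = R1·R2/(R1+R2) = 17.60 × 74.9/92.50 = 14.25 Ω.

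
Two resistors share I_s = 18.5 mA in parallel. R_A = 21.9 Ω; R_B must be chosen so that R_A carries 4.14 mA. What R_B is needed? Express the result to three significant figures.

The fraction through R_A equals R_B/(R_A+R_B).
With f = 0.2238, R_B = R_A · f/(1−f) = 21.9 × 0.2883 = 6.314 Ω.

R_B ≈ 6.31 Ω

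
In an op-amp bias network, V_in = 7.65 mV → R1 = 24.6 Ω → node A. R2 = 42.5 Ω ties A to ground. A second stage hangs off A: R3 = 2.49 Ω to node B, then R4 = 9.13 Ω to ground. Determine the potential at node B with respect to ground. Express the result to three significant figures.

The second stage (R3 + R4 = 11.62 Ω) loads node A in parallel with R2.
Effective lower resistance at A: R2 ‖ 11.62 = 9.125 Ω.
V_A = 7.65 × 9.125/(24.6 + 9.125) = 2.070 mV.
V_B = V_A × 0.7857 = 1.626 mV.

V_B ≈ 1.63 mV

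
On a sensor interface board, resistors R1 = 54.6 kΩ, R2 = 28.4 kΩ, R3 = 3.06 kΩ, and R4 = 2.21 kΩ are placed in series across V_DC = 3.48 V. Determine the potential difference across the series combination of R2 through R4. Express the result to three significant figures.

V ≈ 1.33 V

ΣR = 54.6 + 28.4 + 3.06 + 2.21 = 88.27 kΩ.
R_{R2..R4} = 28.4 + 3.06 + 2.21 = 33.67 kΩ.
V = V_DC · R/ΣR = 3.48 × 0.3814 = 1.327 V.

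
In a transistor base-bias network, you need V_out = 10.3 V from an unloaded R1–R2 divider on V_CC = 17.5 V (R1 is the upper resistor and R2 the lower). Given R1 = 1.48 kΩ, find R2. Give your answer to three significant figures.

The divider ratio is R2/(R1+R2) = 10.3/17.5 = 0.5886.
R2 = R1 · 0.5886/(1 − 0.5886) = 2.117 kΩ.

R2 ≈ 2.12 kΩ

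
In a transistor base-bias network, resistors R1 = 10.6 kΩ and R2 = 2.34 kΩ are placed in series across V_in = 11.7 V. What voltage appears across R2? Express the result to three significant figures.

ΣR = 10.6 + 2.34 = 12.94 kΩ.
Voltage divider: V = V_in · (2.340 / 12.94) = 11.7 × 0.1808 = 2.116 V.

V ≈ 2.12 V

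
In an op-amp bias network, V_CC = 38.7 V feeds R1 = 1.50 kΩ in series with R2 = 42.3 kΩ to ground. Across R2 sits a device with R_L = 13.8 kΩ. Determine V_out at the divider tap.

V_out ≈ 33.8 V

R2 ‖ R_L = (42.3 × 13.8)/(42.3 + 13.8) = 10.41 kΩ.
Now apply the divider: V_out = 38.7 × 0.8740 = 33.82 V.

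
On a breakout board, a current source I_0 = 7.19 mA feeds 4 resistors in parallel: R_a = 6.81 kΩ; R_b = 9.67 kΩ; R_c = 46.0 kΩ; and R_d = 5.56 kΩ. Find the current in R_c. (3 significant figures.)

ΣG = 1/6.81 + 1/9.67 + 1/46.0 + 1/5.56 = 0.4519.
Current divider: I(R_c) = I_0 · G_k/ΣG = 7.19 × (0.02174/0.4519) = 7.19 × 0.04811 = 0.3459 mA.

I ≈ 0.346 mA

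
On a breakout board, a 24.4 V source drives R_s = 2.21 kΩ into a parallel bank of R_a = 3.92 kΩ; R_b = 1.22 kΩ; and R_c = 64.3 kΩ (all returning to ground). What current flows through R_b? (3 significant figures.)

Combine the parallel branches: R_p = (1/3.92 + 1/1.22 + 1/64.3)⁻¹ = 0.9172 kΩ.
Node voltage V_A = V_supply · R_p/(R_s + R_p) = 24.4 × 0.2933 = 7.156 V.
Branch current I = V_A/R_b = 7.156/1.22 = 5.866 mA.

I ≈ 5.87 mA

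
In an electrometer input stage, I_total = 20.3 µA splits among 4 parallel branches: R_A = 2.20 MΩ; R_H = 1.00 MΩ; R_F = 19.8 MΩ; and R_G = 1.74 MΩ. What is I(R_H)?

Conductances: ΣG = 1/2.20 + 1/1.00 + 1/19.8 + 1/1.74 = 2.080 (1/MΩ).
R_H takes the fraction G_k/ΣG = 1.000/2.080 = 0.4808, so I = 20.3 × 0.4808 = 9.761 µA.

I ≈ 9.76 µA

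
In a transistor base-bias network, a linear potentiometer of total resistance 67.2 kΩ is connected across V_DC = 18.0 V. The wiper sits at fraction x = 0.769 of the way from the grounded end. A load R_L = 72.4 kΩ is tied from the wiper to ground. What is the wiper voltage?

V_out ≈ 11.9 V

Split the track: R_lower = x·R_p = 51.68 kΩ, R_upper = (1−x)·R_p = 15.52 kΩ.
R_L loads the lower segment: effective lower R = 30.15 kΩ.
Then V_out = V_DC · 30.15/(15.52 + 30.15) = 11.88 V.
(Unloaded: V_out = x·V_DC = 13.8 V.)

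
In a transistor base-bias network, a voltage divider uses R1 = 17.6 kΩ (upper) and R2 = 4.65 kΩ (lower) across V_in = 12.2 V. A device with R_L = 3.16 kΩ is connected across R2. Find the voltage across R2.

R2 ‖ R_L = (4.65 × 3.16)/(4.65 + 3.16) = 1.881 kΩ.
Voltage divider with the loaded lower leg: V_out = 12.2 × 1.881/(17.6 + 1.881) = 12.2 × 0.09658 = 1.178 V.

V_out ≈ 1.18 V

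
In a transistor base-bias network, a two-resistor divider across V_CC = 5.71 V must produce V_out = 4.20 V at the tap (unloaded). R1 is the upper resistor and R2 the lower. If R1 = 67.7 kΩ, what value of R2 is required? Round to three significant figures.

R2 ≈ 188 kΩ

The divider ratio is R2/(R1+R2) = 4.20/5.71 = 0.7356.
So R2 = R1 · V_out/(V_CC − V_out) = 67.7 × 4.20/(5.71 − 4.20) = 67.7 × 2.781 = 188.3 kΩ.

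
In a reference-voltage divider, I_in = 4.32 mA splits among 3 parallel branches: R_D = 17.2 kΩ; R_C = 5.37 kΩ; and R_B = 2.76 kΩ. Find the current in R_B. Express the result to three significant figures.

I ≈ 2.58 mA

Conductances: ΣG = 1/17.2 + 1/5.37 + 1/2.76 = 0.6067 (1/kΩ).
Current divider: I(R_B) = I_in · G_k/ΣG = 4.32 × (0.3623/0.6067) = 4.32 × 0.5972 = 2.580 mA.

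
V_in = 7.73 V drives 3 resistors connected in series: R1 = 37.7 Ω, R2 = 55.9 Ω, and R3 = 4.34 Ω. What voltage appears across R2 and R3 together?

V ≈ 4.75 V

Total series resistance ΣR = 37.7 + 55.9 + 4.34 = 97.94 Ω.
R_{R2..R3} = 55.9 + 4.34 = 60.24 Ω.
By the voltage-divider rule, V = 7.73 × 60.24/97.94 = 4.754 V.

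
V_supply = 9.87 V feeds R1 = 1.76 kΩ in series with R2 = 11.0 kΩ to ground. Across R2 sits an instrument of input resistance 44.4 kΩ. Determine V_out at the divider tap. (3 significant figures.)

V_out ≈ 8.23 V

First combine the lower leg with the load: R2 ‖ R_L = 8.816 kΩ.
Voltage divider with the loaded lower leg: V_out = 9.87 × 8.816/(1.76 + 8.816) = 9.87 × 0.8336 = 8.227 V.
(Unloaded it would be 8.51 V; the load pulls it down.)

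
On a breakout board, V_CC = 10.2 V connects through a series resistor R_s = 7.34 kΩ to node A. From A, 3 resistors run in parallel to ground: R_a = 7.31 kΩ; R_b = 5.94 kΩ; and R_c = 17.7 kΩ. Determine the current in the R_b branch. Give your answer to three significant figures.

I ≈ 0.470 mA

Combine the parallel branches: R_p = (1/7.31 + 1/5.94 + 1/17.7)⁻¹ = 2.765 kΩ.
Node voltage V_A = V_CC · R_p/(R_s + R_p) = 10.2 × 0.2736 = 2.791 V.
Branch current I = V_A/R_b = 2.791/5.94 = 0.4699 mA.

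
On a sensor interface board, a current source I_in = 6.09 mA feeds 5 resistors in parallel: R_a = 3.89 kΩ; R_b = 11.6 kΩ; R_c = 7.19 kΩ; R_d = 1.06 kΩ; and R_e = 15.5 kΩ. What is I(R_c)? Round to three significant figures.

I ≈ 0.568 mA

Total conductance ΣG = 1/3.89 + 1/11.6 + 1/7.19 + 1/1.06 + 1/15.5 = 1.490 (units of 1/kΩ).
R_c takes the fraction G_k/ΣG = 0.1391/1.490 = 0.09333, so I = 6.09 × 0.09333 = 0.5684 mA.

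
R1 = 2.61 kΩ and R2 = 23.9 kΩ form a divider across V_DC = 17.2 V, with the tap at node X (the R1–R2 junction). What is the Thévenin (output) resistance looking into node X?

Zeroing V_DC shorts the top of R1 to ground, so R_th = R1 ‖ R2 = 2.353 kΩ.

R_th ≈ 2.35 kΩ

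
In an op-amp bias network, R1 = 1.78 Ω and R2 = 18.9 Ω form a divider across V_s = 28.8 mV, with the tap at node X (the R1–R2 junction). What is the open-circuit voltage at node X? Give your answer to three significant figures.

V_th ≈ 26.3 mV

V_th is the unloaded tap voltage: V_s · R2/(R1+R2) = 28.8 × 0.9139 = 26.32 mV.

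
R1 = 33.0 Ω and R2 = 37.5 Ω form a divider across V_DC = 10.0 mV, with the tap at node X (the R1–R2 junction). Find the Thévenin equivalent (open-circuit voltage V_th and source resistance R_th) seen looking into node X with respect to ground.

V_th ≈ 5.32 mV, R_th ≈ 17.6 Ω

Open-circuit (no load on X): V_th = V_DC · R2/(R1 + R2) = 10.0 × 37.5/(33.00 + 37.5) = 5.319 mV.
Looking into X with the source shorted: R_th = R1·R2/(R1+R2) = 33.00 × 37.5/70.50 = 17.55 Ω.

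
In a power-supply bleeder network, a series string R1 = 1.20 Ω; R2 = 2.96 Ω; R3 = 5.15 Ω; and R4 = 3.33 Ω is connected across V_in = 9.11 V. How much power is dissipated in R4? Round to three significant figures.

P ≈ 1.73 W

The common current is I = 9.11/12.64 = 0.7207 A.
P(R4) = I²·R4 = (0.7207)² × 3.33 = 1.730 W.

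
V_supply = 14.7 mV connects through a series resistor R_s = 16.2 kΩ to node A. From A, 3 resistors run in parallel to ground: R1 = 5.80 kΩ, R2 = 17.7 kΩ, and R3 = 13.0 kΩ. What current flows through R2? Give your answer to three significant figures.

Parallel bank: R_p = 1/(1/5.80 + 1/17.7 + 1/13.0) = 3.270 kΩ.
Node voltage V_A = V_supply · R_p/(R_s + R_p) = 14.7 × 0.1679 = 2.469 mV.
I(R2) = V_A / R2 = 2.469/17.7 = 0.1395 µA.

I ≈ 0.139 µA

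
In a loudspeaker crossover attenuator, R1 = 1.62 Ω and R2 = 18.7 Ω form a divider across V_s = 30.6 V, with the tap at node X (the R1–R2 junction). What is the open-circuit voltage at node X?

V_th ≈ 28.2 V

With X open, the divider is unloaded: V_th = 30.6 × 18.7/20.32 = 28.16 V.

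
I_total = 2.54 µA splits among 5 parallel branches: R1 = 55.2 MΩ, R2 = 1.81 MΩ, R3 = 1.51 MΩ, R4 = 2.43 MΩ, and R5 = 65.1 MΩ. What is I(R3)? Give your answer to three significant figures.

Conductances: ΣG = 1/55.2 + 1/1.81 + 1/1.51 + 1/2.43 + 1/65.1 = 1.660 (1/MΩ).
R3 takes the fraction G_k/ΣG = 0.6623/1.660 = 0.3990, so I = 2.54 × 0.3990 = 1.013 µA.

I ≈ 1.01 µA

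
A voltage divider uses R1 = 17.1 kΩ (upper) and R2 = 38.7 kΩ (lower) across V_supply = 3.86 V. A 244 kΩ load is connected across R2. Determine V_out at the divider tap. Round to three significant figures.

V_out ≈ 2.55 V

R2 ‖ R_L = (38.7 × 244)/(38.7 + 244) = 33.40 kΩ.
Voltage divider with the loaded lower leg: V_out = 3.86 × 33.40/(17.1 + 33.40) = 3.86 × 0.6614 = 2.553 V.
(Unloaded it would be 2.68 V; the load pulls it down.)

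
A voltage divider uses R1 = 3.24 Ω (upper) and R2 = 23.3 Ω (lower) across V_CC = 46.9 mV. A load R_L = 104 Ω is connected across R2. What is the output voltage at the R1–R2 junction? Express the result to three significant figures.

The load sits in parallel with R2, giving an effective lower resistance R2' = R2·R_L/(R2+R_L) = 19.04 Ω.
Then V_out = V_CC · R2'/(R1 + R2') = 46.9 × 19.04/22.28 = 40.08 mV.
(Unloaded it would be 41.2 mV; the load pulls it down.)

V_out ≈ 40.1 mV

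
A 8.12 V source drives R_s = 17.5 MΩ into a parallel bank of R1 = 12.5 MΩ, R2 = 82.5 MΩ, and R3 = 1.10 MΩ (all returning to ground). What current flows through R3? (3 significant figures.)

I ≈ 0.399 µA

Combine the parallel branches: R_p = (1/12.5 + 1/82.5 + 1/1.10)⁻¹ = 0.9988 MΩ.
V_A = 8.12 × 0.9988/18.50 = 0.4384 V.
Branch current I = V_A/R3 = 0.4384/1.10 = 0.3986 µA.
(Check via current divider: I_total = 0.4389 µA; share G_k/ΣG = 0.9080 → same result.)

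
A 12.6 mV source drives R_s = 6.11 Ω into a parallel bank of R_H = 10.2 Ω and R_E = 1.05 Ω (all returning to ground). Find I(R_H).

I ≈ 0.167 mA

Parallel bank: R_p = 1/(1/10.2 + 1/1.05) = 0.9520 Ω.
V_A = 12.6 × 0.9520/7.062 = 1.699 mV.
Branch current I = V_A/R_H = 1.699/10.2 = 0.1665 mA.
(Check via current divider: I_total = 1.784 mA; share G_k/ΣG = 0.09333 → same result.)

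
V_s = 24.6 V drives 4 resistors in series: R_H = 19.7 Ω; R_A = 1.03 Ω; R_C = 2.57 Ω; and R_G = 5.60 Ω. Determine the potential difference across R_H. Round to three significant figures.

V ≈ 16.8 V

Series total: ΣR = 19.7 + 1.03 + 2.57 + 5.60 = 28.90 Ω.
V = V_s · R/ΣR = 24.6 × 0.6817 = 16.77 V.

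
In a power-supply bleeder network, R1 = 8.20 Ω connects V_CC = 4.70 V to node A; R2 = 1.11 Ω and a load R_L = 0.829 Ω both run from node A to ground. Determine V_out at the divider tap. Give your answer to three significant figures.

V_out ≈ 0.257 V

First combine the lower leg with the load: R2 ‖ R_L = 0.4746 Ω.
Then V_out = V_CC · R2'/(R1 + R2') = 4.70 × 0.4746/8.675 = 0.2571 V.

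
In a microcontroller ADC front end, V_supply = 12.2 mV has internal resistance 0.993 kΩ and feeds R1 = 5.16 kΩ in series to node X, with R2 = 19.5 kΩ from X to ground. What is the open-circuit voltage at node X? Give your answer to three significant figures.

V_th ≈ 9.27 mV

R1' = 0.993 + 5.16 = 6.153 kΩ (source resistance + R1).
Open-circuit (no load on X): V_th = V_supply · R2/(R1' + R2) = 12.2 × 19.5/(6.153 + 19.5) = 9.274 mV.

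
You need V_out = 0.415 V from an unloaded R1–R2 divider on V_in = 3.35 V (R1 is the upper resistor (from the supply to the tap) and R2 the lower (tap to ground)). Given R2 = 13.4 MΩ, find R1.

R1 ≈ 94.8 MΩ

Required fraction k = V_out/V_in = 0.1239.
So R1 = R2 · (V_in/V_out − 1) = 13.4 × (3.35/0.415 − 1) = 13.4 × 7.072 = 94.77 MΩ.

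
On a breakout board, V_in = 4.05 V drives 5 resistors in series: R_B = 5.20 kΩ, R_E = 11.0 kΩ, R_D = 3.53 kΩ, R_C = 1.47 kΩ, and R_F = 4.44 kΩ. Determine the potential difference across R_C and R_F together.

Total series resistance ΣR = 5.20 + 11.0 + 3.53 + 1.47 + 4.44 = 25.64 kΩ.
R_{R_C..R_F} = 1.47 + 4.44 = 5.910 kΩ.
Voltage divider: V = V_in · (5.910 / 25.64) = 4.05 × 0.2305 = 0.9335 V.

V ≈ 0.934 V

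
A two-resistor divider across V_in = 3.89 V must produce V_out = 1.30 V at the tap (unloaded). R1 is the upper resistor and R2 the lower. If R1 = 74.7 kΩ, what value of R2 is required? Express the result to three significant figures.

R2 ≈ 37.5 kΩ

Required fraction k = V_out/V_in = 0.3342.
So R2 = R1 · V_out/(V_in − V_out) = 74.7 × 1.30/(3.89 − 1.30) = 74.7 × 0.5019 = 37.49 kΩ.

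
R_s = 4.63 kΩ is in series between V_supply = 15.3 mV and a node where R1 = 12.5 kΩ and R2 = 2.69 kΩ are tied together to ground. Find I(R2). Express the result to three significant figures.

I ≈ 1.84 µA

Combine the parallel branches: R_p = (1/12.5 + 1/2.69)⁻¹ = 2.214 kΩ.
Node voltage V_A = V_supply · R_p/(R_s + R_p) = 15.3 × 0.3235 = 4.949 mV.
I(R2) = V_A / R2 = 4.949/2.69 = 1.840 µA.
(Check via current divider: I_total = 2.236 µA; share G_k/ΣG = 0.8229 → same result.)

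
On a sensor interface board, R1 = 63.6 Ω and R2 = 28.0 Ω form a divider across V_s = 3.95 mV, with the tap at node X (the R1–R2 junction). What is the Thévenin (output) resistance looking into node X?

With V_s suppressed (replaced by a short), R_th = R1 ‖ R2 = (63.60 × 28.0)/(63.60 + 28.0) = 19.44 Ω.

R_th ≈ 19.4 Ω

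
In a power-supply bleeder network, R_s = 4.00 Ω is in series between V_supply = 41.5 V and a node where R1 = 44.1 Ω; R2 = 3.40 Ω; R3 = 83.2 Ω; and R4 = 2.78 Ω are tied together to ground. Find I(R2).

Combine the parallel branches: R_p = (1/44.1 + 1/3.40 + 1/83.2 + 1/2.78)⁻¹ = 1.452 Ω.
Node voltage V_A = V_supply · R_p/(R_s + R_p) = 41.5 × 0.2664 = 11.05 V.
I(R2) = V_A / R2 = 11.05/3.40 = 3.251 A.
(Check via current divider: I_total = 7.611 A; share G_k/ΣG = 0.4272 → same result.)

I ≈ 3.25 A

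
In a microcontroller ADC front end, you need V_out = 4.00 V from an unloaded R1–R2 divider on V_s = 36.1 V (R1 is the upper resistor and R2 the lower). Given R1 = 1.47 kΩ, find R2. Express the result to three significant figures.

R2 ≈ 0.183 kΩ

V_out/V_s = R2/(R1+R2) = 0.1108.
Rearranging, R2 = R1·k/(1−k) = 1.47 × 0.1246 = 0.1832 kΩ.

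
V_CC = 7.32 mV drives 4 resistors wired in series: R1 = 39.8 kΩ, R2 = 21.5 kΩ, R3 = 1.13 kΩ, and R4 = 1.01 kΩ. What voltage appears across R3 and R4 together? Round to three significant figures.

V ≈ 0.247 mV

ΣR = 39.8 + 21.5 + 1.13 + 1.01 = 63.44 kΩ.
R_{R3..R4} = 1.13 + 1.01 = 2.140 kΩ.
Voltage divider: V = V_CC · (2.140 / 63.44) = 7.32 × 0.03373 = 0.2469 mV.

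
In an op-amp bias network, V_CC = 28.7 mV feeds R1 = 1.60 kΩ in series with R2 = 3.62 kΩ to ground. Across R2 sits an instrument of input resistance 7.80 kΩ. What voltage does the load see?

The load sits in parallel with R2, giving an effective lower resistance R2' = R2·R_L/(R2+R_L) = 2.473 kΩ.
Voltage divider with the loaded lower leg: V_out = 28.7 × 2.473/(1.60 + 2.473) = 28.7 × 0.6071 = 17.42 mV.

V_out ≈ 17.4 mV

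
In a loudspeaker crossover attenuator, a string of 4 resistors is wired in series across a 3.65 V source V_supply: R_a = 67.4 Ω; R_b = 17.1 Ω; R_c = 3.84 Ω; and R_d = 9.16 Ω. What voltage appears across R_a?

V ≈ 2.52 V

ΣR = 67.4 + 17.1 + 3.84 + 9.16 = 97.50 Ω.
Voltage divider: V = V_supply · (67.40 / 97.50) = 3.65 × 0.6913 = 2.523 V.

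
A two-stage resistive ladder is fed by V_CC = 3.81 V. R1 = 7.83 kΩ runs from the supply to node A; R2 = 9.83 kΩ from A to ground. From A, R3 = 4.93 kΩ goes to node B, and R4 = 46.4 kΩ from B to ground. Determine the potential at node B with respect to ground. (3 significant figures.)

V_B ≈ 1.77 V

Looking into the second stage from A: R3 + R4 = 51.33 kΩ appears in parallel with R2.
R2 ‖ (R3+R4) = 8.250 kΩ.
V_A = 3.81 × 8.250/(7.83 + 8.250) = 1.955 V.
V_B = V_A × 0.9040 = 1.767 V.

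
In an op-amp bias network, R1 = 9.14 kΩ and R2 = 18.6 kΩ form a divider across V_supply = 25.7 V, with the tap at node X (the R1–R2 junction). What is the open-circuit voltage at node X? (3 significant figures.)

Open-circuit (no load on X): V_th = V_supply · R2/(R1 + R2) = 25.7 × 18.6/(9.140 + 18.6) = 17.23 V.

V_th ≈ 17.2 V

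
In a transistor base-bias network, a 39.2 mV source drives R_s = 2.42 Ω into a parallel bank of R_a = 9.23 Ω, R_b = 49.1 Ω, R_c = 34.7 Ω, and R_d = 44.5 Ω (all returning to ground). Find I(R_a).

I ≈ 2.96 mA

Equivalent of the parallel group: R_p = 5.556 Ω.
Node voltage V_A = V_in · R_p/(R_s + R_p) = 39.2 × 0.6966 = 27.31 mV.
Branch current I = V_A/R_a = 27.31/9.23 = 2.958 mA.
(Equivalently: I_total = 4.915 mA, then current-divider fraction G_k/ΣG = 0.6019.)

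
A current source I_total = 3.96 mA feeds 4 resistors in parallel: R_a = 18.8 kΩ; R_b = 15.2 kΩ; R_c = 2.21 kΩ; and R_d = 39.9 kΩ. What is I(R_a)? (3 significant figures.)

Conductances: ΣG = 1/18.8 + 1/15.2 + 1/2.21 + 1/39.9 = 0.5965 (1/kΩ).
R_a takes the fraction G_k/ΣG = 0.05319/0.5965 = 0.08917, so I = 3.96 × 0.08917 = 0.3531 mA.

I ≈ 0.353 mA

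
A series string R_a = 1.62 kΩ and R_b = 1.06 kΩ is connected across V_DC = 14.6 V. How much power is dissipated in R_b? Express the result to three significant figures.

The common current is I = 14.6/2.680 = 5.448 mA.
V(R_b) = I·R = 5.775 V; P = V·I = 5.775 × 5.448 = 31.46 mW.

P ≈ 31.5 mW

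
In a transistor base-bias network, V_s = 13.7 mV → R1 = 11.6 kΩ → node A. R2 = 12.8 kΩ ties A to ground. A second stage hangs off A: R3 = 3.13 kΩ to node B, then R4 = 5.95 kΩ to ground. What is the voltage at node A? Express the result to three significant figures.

Node A sees R2 in parallel with the series input of stage 2, R3 + R4 = 9.080 kΩ.
Effective lower resistance at A: R2 ‖ 9.080 = 5.312 kΩ.
V_A = 13.7 × 5.312/(11.6 + 5.312) = 4.303 mV.

V_A ≈ 4.30 mV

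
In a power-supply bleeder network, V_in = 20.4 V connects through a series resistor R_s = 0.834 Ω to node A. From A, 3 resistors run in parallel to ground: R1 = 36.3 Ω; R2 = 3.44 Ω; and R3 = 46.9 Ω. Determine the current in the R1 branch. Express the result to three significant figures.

I ≈ 0.438 A

Equivalent of the parallel group: R_p = 2.945 Ω.
V_A = 20.4 × 2.945/3.779 = 15.90 V.
Branch current I = V_A/R1 = 15.90/36.3 = 0.4380 A.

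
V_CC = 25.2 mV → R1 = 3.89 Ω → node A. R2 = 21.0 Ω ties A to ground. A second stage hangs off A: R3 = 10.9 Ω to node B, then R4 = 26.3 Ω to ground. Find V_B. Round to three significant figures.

V_B ≈ 13.8 mV

Looking into the second stage from A: R3 + R4 = 37.20 Ω appears in parallel with R2.
Effective lower resistance at A: R2 ‖ 37.20 = 13.42 Ω.
V_A = 25.2 × 13.42/(3.89 + 13.42) = 19.54 mV.
Then the unloaded second divider: V_B = V_A × R4/(R3+R4) = 19.54 × 0.7070 = 13.81 mV.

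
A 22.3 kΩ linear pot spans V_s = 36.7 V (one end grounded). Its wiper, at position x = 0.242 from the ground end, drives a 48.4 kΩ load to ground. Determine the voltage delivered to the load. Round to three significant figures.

The pot divides into 16.90 kΩ above the wiper and 5.397 kΩ below.
R_L loads the lower segment: effective lower R = 4.855 kΩ.
V_out = 36.7 × 4.855/(16.90 + 4.855) = 8.189 V.

V_out ≈ 8.19 V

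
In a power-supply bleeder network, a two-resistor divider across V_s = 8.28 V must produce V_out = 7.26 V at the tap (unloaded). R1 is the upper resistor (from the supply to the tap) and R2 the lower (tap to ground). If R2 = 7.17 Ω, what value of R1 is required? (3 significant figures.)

Required fraction k = V_out/V_s = 0.8768.
R1 = R2·(1/k − 1) = 7.17 × 0.1405 = 1.007 Ω.

R1 ≈ 1.01 Ω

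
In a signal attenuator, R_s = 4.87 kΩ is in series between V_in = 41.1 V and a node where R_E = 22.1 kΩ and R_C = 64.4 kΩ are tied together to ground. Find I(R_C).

I ≈ 0.492 mA

Combine the parallel branches: R_p = (1/22.1 + 1/64.4)⁻¹ = 16.45 kΩ.
V_A by voltage divider: V_A = 41.1 × 16.45/(4.87 + 16.45) = 31.71 V.
I(R_C) = V_A / R_C = 31.71/64.4 = 0.4924 mA.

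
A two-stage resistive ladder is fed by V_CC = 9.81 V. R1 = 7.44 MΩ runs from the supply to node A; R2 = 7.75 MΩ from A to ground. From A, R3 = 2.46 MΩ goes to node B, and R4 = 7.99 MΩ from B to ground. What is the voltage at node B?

V_B ≈ 2.81 V

The second stage (R3 + R4 = 10.45 MΩ) loads node A in parallel with R2.
R2 ‖ (R3+R4) = 4.450 MΩ.
V_A = 9.81 × 4.450/(7.44 + 4.450) = 3.671 V.
Then the unloaded second divider: V_B = V_A × R4/(R3+R4) = 3.671 × 0.7646 = 2.807 V.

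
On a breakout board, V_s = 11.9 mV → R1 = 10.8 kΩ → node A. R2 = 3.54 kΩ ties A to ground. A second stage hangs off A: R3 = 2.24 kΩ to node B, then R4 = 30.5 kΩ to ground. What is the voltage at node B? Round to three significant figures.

Looking into the second stage from A: R3 + R4 = 32.74 kΩ appears in parallel with R2.
R2 ‖ (R3+R4) = 3.195 kΩ.
V_A = 11.9 × 3.195/(10.8 + 3.195) = 2.716 mV.
V_B = V_A × 0.9316 = 2.531 mV.

V_B ≈ 2.53 mV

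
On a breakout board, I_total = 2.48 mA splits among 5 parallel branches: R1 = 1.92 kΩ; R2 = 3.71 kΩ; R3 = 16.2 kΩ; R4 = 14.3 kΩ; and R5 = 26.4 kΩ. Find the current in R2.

Conductances: ΣG = 1/1.92 + 1/3.71 + 1/16.2 + 1/14.3 + 1/26.4 = 0.9599 (1/kΩ).
By the current-divider rule, I = I_total · G_k/ΣG = 2.48 × 0.2808 = 0.6964 mA.

I ≈ 0.696 mA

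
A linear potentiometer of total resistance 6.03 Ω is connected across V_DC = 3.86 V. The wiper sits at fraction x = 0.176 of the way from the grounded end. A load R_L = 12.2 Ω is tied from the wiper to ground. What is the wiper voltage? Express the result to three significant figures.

Lower segment x·R_p = 1.061 Ω; upper segment (1−x)·R_p = 4.969 Ω.
R_L loads the lower segment: effective lower R = 0.9763 Ω.
Then V_out = V_DC · 0.9763/(4.969 + 0.9763) = 0.6339 V.

V_out ≈ 0.634 V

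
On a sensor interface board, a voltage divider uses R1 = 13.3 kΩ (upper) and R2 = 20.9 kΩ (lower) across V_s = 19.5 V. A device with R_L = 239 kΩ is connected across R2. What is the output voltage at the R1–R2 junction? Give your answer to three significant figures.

V_out ≈ 11.5 V

First combine the lower leg with the load: R2 ‖ R_L = 19.22 kΩ.
Now apply the divider: V_out = 19.5 × 0.5910 = 11.52 V.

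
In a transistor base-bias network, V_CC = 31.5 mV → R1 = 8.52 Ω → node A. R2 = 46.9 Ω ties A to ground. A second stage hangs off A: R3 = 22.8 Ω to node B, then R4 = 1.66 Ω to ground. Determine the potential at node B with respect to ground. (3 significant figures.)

V_B ≈ 1.40 mV

The second stage (R3 + R4 = 24.46 Ω) loads node A in parallel with R2.
R2 ‖ (R3+R4) = 16.08 Ω.
First divider: V_A = V_CC · 16.08/(8.52 + 16.08) = 20.59 mV.
Stage 2 is unloaded, so V_B = V_A · R4/(R3+R4) = 20.59 × 1.66/24.46 = 1.397 mV.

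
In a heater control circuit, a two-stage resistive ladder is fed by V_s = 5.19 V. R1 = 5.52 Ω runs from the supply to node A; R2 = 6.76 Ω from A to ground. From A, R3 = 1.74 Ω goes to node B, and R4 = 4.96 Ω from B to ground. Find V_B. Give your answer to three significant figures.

V_B ≈ 1.46 V

Looking into the second stage from A: R3 + R4 = 6.700 Ω appears in parallel with R2.
Effective lower resistance at A: R2 ‖ 6.700 = 3.365 Ω.
First divider: V_A = V_s · 3.365/(5.52 + 3.365) = 1.966 V.
Then the unloaded second divider: V_B = V_A × R4/(R3+R4) = 1.966 × 0.7403 = 1.455 V.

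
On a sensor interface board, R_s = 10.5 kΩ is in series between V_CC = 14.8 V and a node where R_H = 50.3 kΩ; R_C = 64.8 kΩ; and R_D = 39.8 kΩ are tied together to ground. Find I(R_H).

I ≈ 0.180 mA

Combine the parallel branches: R_p = (1/50.3 + 1/64.8 + 1/39.8)⁻¹ = 16.55 kΩ.
Node voltage V_A = V_CC · R_p/(R_s + R_p) = 14.8 × 0.6118 = 9.054 V.
I(R_H) = V_A / R_H = 9.054/50.3 = 0.1800 mA.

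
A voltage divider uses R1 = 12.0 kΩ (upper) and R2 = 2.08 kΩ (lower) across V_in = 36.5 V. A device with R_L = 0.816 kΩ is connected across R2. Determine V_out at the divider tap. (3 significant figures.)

First combine the lower leg with the load: R2 ‖ R_L = 0.5861 kΩ.
Voltage divider with the loaded lower leg: V_out = 36.5 × 0.5861/(12.0 + 0.5861) = 36.5 × 0.04657 = 1.700 V.
(Unloaded it would be 5.39 V; the load pulls it down.)

V_out ≈ 1.70 V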